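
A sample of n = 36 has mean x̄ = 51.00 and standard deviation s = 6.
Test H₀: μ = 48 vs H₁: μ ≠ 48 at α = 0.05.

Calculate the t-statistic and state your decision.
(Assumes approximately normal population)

df = n - 1 = 35
SE = s/√n = 6/√36 = 1.0000
t = (x̄ - μ₀)/SE = (51.00 - 48)/1.0000 = 3.0000
Critical value: t_{0.025,35} = ±2.030
p-value ≈ 0.0049
Decision: reject H₀

Answer: t = 3.0000, reject H₀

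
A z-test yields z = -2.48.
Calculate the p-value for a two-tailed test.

For z = -2.48:
p = 2×P(Z > |-2.48|) = 2×(1 - Φ(2.48)) = 0.0131

Answer: p-value ≈ 0.0131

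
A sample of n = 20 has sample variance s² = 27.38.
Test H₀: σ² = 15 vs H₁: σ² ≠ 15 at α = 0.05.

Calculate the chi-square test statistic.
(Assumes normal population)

df = n - 1 = 19
χ² = (n-1)s²/σ₀² = 19×27.38/15 = 34.6813
Critical values: χ²_{0.975,19} = 8.907, χ²_{0.025,19} = 32.852
Rejection region: χ² < 8.907 or χ² > 32.852
Decision: reject H₀

Answer: χ² = 34.6813, reject H₀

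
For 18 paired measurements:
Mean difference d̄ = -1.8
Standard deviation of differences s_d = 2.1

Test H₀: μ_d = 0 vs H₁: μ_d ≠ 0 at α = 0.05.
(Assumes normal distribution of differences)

Answer: t = -3.6364, reject H₀

Derivation:
df = n - 1 = 17
SE = s_d/√n = 2.1/√18 = 0.4950
t = d̄/SE = -1.8/0.4950 = -3.6364
Critical value: t_{0.025,17} = ±2.110
p-value ≈ 0.0020
Decision: reject H₀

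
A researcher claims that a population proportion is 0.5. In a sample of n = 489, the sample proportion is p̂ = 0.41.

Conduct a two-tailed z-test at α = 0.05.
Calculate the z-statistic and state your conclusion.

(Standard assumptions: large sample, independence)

H₀: p = 0.5, H₁: p ≠ 0.5
Standard error: SE = √(p₀(1-p₀)/n) = √(0.5×0.5/489) = 0.022611
z-statistic: z = (p̂ - p₀)/SE = (0.41 - 0.5)/0.022611 = -3.9804
Critical value: z_0.025 = ±1.960
p-value = 0.0001
Decision: reject H₀ at α = 0.05

Answer: z = -3.9804, reject H₀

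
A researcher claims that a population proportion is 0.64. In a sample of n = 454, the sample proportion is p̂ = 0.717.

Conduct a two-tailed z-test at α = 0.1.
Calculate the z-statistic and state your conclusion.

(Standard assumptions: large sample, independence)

H₀: p = 0.64, H₁: p ≠ 0.64
Standard error: SE = √(p₀(1-p₀)/n) = √(0.64×0.36/454) = 0.022528
z-statistic: z = (p̂ - p₀)/SE = (0.717 - 0.64)/0.022528 = 3.4180
Critical value: z_0.05 = ±1.645
p-value = 0.0006
Decision: reject H₀ at α = 0.1

Answer: z = 3.4180, reject H₀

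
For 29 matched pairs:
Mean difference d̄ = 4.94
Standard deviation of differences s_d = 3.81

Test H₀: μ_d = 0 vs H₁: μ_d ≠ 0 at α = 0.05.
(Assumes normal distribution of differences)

Answer: t = 6.9823, reject H₀

Derivation:
df = n - 1 = 28
SE = s_d/√n = 3.81/√29 = 0.7075
t = d̄/SE = 4.94/0.7075 = 6.9823
Critical value: t_{0.025,28} = ±2.048
p-value < 0.0001
Decision: reject H₀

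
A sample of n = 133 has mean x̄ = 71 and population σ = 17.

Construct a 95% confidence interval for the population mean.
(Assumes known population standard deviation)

Answer: (68.1108, 73.8892)

Derivation:
Confidence level: 95%, α = 0.05
z_0.025 = 1.960
SE = σ/√n = 17/√133 = 1.4741
Margin of error = 1.960 × 1.4741 = 2.8892
CI: x̄ ± margin = 71 ± 2.8892
CI: (68.1108, 73.8892)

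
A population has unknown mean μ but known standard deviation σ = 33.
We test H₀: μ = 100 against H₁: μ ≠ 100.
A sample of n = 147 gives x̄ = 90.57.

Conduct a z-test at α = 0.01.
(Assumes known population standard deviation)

Standard error: SE = σ/√n = 33/√147 = 2.7218
z-statistic: z = (x̄ - μ₀)/SE = (90.57 - 100)/2.7218 = -3.4646
Critical value: ±2.576
p-value = 0.0005
Decision: reject H₀

Answer: z = -3.4646, reject H₀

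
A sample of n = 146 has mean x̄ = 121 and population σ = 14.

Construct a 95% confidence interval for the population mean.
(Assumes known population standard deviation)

Answer: (118.7291, 123.2709)

Derivation:
Confidence level: 95%, α = 0.05
z_0.025 = 1.960
SE = σ/√n = 14/√146 = 1.1586
Margin of error = 1.960 × 1.1586 = 2.2709
CI: x̄ ± margin = 121 ± 2.2709
CI: (118.7291, 123.2709)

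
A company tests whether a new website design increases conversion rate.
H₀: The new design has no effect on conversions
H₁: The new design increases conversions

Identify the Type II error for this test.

A Type I error (probability α) occurs when we reject a true H₀.
A Type II error (probability β) occurs when we fail to reject a false H₀.

Answer: Keeping the old design when the new one would have increased conversions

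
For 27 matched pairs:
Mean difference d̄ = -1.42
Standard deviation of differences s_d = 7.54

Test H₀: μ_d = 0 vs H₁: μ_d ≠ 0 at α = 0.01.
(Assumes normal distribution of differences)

df = n - 1 = 26
SE = s_d/√n = 7.54/√27 = 1.4511
t = d̄/SE = -1.42/1.4511 = -0.9786
Critical value: t_{0.005,26} = ±2.779
p-value ≈ 0.3368
Decision: fail to reject H₀

Answer: t = -0.9786, fail to reject H₀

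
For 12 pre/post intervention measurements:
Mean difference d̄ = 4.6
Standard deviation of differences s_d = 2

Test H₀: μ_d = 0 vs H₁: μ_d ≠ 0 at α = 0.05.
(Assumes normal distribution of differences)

Answer: t = 7.9667, reject H₀

Derivation:
df = n - 1 = 11
SE = s_d/√n = 2/√12 = 0.5774
t = d̄/SE = 4.6/0.5774 = 7.9667
Critical value: t_{0.025,11} = ±2.201
p-value < 0.0001
Decision: reject H₀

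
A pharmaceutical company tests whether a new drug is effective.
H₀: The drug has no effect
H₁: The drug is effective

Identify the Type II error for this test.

Type I error (α): Rejecting H₀ when H₀ is true
Type II error (β): Failing to reject H₀ when H₁ is true

Answer: Failing to detect the drug's effect when it actually works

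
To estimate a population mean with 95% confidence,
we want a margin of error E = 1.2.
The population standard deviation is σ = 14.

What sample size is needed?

z_0.025 = 1.960
n = (z×σ/E)² = (1.960×14/1.2)²
n = 522.8844
Round up: n = 523

Answer: n = 523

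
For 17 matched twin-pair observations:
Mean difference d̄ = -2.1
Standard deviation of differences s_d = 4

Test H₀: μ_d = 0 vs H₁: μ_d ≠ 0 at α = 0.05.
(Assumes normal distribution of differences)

df = n - 1 = 16
SE = s_d/√n = 4/√17 = 0.9701
t = d̄/SE = -2.1/0.9701 = -2.1647
Critical value: t_{0.025,16} = ±2.120
p-value ≈ 0.0459
Decision: reject H₀

Answer: t = -2.1647, reject H₀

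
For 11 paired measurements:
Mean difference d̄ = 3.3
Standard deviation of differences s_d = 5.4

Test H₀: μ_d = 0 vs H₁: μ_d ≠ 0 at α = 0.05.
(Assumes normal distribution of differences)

df = n - 1 = 10
SE = s_d/√n = 5.4/√11 = 1.6282
t = d̄/SE = 3.3/1.6282 = 2.0268
Critical value: t_{0.025,10} = ±2.228
p-value ≈ 0.0702
Decision: fail to reject H₀

Answer: t = 2.0268, fail to reject H₀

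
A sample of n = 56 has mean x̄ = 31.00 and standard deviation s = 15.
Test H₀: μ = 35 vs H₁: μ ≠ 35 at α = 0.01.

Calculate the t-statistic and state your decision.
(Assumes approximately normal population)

Answer: t = -1.9955, fail to reject H₀

Derivation:
df = n - 1 = 55
SE = s/√n = 15/√56 = 2.0045
t = (x̄ - μ₀)/SE = (31.00 - 35)/2.0045 = -1.9955
Critical value: t_{0.005,55} = ±2.668
p-value ≈ 0.0510
Decision: fail to reject H₀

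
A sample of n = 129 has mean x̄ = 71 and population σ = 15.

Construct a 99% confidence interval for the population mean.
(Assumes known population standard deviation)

Answer: (67.5979, 74.4021)

Derivation:
Confidence level: 99%, α = 0.01
z_0.005 = 2.576
SE = σ/√n = 15/√129 = 1.3207
Margin of error = 2.576 × 1.3207 = 3.4021
CI: x̄ ± margin = 71 ± 3.4021
CI: (67.5979, 74.4021)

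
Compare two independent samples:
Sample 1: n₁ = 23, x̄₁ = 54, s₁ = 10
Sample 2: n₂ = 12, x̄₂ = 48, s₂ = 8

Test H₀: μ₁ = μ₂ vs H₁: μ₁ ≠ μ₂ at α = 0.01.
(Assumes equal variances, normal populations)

Answer: t = 1.7961, fail to reject H₀

Derivation:
Pooled variance: s²_p = [22×10² + 11×8²]/(33) = 88.0000
s_p = 9.3808
SE = s_p×√(1/n₁ + 1/n₂) = 9.3808×√(1/23 + 1/12) = 3.3406
t = (x̄₁ - x̄₂)/SE = (54 - 48)/3.3406 = 1.7961
df = 33, t-critical = ±2.733
Decision: fail to reject H₀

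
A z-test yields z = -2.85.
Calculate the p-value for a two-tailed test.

For z = -2.85:
p = 2×P(Z > |-2.85|) = 2×(1 - Φ(2.85)) = 0.0044

Answer: p-value ≈ 0.0044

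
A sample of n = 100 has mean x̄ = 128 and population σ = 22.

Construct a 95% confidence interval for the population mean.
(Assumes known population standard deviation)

Confidence level: 95%, α = 0.05
z_0.025 = 1.960
SE = σ/√n = 22/√100 = 2.2000
Margin of error = 1.960 × 2.2000 = 4.3120
CI: x̄ ± margin = 128 ± 4.3120
CI: (123.6880, 132.3120)

Answer: (123.6880, 132.3120)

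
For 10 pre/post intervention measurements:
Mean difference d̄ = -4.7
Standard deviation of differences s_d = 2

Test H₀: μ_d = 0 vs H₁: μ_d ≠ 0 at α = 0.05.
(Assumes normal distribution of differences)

df = n - 1 = 9
SE = s_d/√n = 2/√10 = 0.6325
t = d̄/SE = -4.7/0.6325 = -7.4308
Critical value: t_{0.025,9} = ±2.262
p-value < 0.0001
Decision: reject H₀

Answer: t = -7.4308, reject H₀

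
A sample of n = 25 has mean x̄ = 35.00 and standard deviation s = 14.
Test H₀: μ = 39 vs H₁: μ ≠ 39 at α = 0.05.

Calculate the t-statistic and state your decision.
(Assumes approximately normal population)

Answer: t = -1.4286, fail to reject H₀

Derivation:
df = n - 1 = 24
SE = s/√n = 14/√25 = 2.8000
t = (x̄ - μ₀)/SE = (35.00 - 39)/2.8000 = -1.4286
Critical value: t_{0.025,24} = ±2.064
p-value ≈ 0.1660
Decision: fail to reject H₀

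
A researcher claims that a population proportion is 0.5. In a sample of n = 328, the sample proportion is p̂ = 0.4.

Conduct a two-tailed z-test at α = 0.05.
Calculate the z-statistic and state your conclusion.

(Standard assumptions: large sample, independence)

Answer: z = -3.6221, reject H₀

Derivation:
H₀: p = 0.5, H₁: p ≠ 0.5
Standard error: SE = √(p₀(1-p₀)/n) = √(0.5×0.5/328) = 0.027608
z-statistic: z = (p̂ - p₀)/SE = (0.4 - 0.5)/0.027608 = -3.6221
Critical value: z_0.025 = ±1.960
p-value = 0.0003
Decision: reject H₀ at α = 0.05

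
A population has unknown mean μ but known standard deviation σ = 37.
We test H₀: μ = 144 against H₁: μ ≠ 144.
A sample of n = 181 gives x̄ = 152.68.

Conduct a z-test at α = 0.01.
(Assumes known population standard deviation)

Answer: z = 3.1561, reject H₀

Derivation:
Standard error: SE = σ/√n = 37/√181 = 2.7502
z-statistic: z = (x̄ - μ₀)/SE = (152.68 - 144)/2.7502 = 3.1561
Critical value: ±2.576
p-value = 0.0016
Decision: reject H₀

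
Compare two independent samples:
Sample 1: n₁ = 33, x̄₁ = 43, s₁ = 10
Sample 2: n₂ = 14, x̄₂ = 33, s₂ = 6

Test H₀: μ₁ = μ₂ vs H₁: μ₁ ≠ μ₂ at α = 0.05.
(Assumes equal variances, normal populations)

Answer: t = 3.4727, reject H₀

Derivation:
Pooled variance: s²_p = [32×10² + 13×6²]/(45) = 81.5111
s_p = 9.0283
SE = s_p×√(1/n₁ + 1/n₂) = 9.0283×√(1/33 + 1/14) = 2.8796
t = (x̄₁ - x̄₂)/SE = (43 - 33)/2.8796 = 3.4727
df = 45, t-critical = ±2.014
Decision: reject H₀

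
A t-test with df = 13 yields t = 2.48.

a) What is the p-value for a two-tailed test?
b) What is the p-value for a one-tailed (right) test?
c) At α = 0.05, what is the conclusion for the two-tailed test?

Answer: a) 0.0276, b) 0.0138, c) reject H₀

Derivation:
Using t-distribution with df = 13:
a) Two-tailed: p = 2×P(T > 2.48) = 0.0276
b) One-tailed: p = P(T > 2.48) = 0.0138
c) 0.0276 < 0.05, reject H₀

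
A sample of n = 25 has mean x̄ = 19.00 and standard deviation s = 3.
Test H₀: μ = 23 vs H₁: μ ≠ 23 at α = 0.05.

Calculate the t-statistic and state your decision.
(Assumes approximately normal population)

df = n - 1 = 24
SE = s/√n = 3/√25 = 0.6000
t = (x̄ - μ₀)/SE = (19.00 - 23)/0.6000 = -6.6667
Critical value: t_{0.025,24} = ±2.064
p-value < 0.0001
Decision: reject H₀

Answer: t = -6.6667, reject H₀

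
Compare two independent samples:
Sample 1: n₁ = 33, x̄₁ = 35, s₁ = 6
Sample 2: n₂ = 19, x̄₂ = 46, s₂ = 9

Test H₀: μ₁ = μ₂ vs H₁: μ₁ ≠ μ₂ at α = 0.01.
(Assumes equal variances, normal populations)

Answer: t = -5.2867, reject H₀

Derivation:
Pooled variance: s²_p = [32×6² + 18×9²]/(50) = 52.2000
s_p = 7.2250
SE = s_p×√(1/n₁ + 1/n₂) = 7.2250×√(1/33 + 1/19) = 2.0807
t = (x̄₁ - x̄₂)/SE = (35 - 46)/2.0807 = -5.2867
df = 50, t-critical = ±2.678
Decision: reject H₀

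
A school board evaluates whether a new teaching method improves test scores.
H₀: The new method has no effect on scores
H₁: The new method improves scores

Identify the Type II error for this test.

Type I error (α): Rejecting H₀ when H₀ is true
Type II error (β): Failing to reject H₀ when H₁ is true

Answer: Failing to adopt an effective teaching method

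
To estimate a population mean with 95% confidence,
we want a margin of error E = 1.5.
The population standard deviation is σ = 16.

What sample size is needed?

Answer: n = 438

Derivation:
z_0.025 = 1.960
n = (z×σ/E)² = (1.960×16/1.5)²
n = 437.0887
Round up: n = 438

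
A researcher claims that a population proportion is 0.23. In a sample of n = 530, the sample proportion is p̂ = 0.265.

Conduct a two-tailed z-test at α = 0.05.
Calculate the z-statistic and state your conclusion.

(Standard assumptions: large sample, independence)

Answer: z = 1.9147, fail to reject H₀

Derivation:
H₀: p = 0.23, H₁: p ≠ 0.23
Standard error: SE = √(p₀(1-p₀)/n) = √(0.23×0.77/530) = 0.018280
z-statistic: z = (p̂ - p₀)/SE = (0.265 - 0.23)/0.018280 = 1.9147
Critical value: z_0.025 = ±1.960
p-value = 0.0555
Decision: fail to reject H₀ at α = 0.05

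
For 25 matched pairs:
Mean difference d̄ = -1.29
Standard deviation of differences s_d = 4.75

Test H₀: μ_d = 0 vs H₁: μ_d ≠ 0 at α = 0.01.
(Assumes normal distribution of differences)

Answer: t = -1.3579, fail to reject H₀

Derivation:
df = n - 1 = 24
SE = s_d/√n = 4.75/√25 = 0.9500
t = d̄/SE = -1.29/0.9500 = -1.3579
Critical value: t_{0.005,24} = ±2.797
p-value ≈ 0.1871
Decision: fail to reject H₀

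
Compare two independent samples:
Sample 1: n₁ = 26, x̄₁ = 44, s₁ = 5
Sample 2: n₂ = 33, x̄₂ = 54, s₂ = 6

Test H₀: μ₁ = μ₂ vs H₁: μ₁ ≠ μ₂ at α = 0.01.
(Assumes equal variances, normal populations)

Pooled variance: s²_p = [25×5² + 32×6²]/(57) = 31.1754
s_p = 5.5835
SE = s_p×√(1/n₁ + 1/n₂) = 5.5835×√(1/26 + 1/33) = 1.4642
t = (x̄₁ - x̄₂)/SE = (44 - 54)/1.4642 = -6.8297
df = 57, t-critical = ±2.665
Decision: reject H₀

Answer: t = -6.8297, reject H₀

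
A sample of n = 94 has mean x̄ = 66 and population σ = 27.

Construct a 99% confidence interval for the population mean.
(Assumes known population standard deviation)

Confidence level: 99%, α = 0.01
z_0.005 = 2.576
SE = σ/√n = 27/√94 = 2.7848
Margin of error = 2.576 × 2.7848 = 7.1736
CI: x̄ ± margin = 66 ± 7.1736
CI: (58.8264, 73.1736)

Answer: (58.8264, 73.1736)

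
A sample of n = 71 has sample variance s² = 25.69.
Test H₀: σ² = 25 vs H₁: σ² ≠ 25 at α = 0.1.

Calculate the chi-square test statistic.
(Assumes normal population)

df = n - 1 = 70
χ² = (n-1)s²/σ₀² = 70×25.69/25 = 71.9320
Critical values: χ²_{0.95,70} = 51.739, χ²_{0.05,70} = 90.531
Rejection region: χ² < 51.739 or χ² > 90.531
Decision: fail to reject H₀

Answer: χ² = 71.9320, fail to reject H₀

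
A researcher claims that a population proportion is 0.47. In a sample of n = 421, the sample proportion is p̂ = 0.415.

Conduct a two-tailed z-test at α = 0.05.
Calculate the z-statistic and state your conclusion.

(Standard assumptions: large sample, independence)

Answer: z = -2.2610, reject H₀

Derivation:
H₀: p = 0.47, H₁: p ≠ 0.47
Standard error: SE = √(p₀(1-p₀)/n) = √(0.47×0.53/421) = 0.024325
z-statistic: z = (p̂ - p₀)/SE = (0.415 - 0.47)/0.024325 = -2.2610
Critical value: z_0.025 = ±1.960
p-value = 0.0238
Decision: reject H₀ at α = 0.05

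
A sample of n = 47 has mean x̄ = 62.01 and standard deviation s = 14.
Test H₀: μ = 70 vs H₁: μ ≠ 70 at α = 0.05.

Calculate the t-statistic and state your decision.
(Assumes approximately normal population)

df = n - 1 = 46
SE = s/√n = 14/√47 = 2.0421
t = (x̄ - μ₀)/SE = (62.01 - 70)/2.0421 = -3.9126
Critical value: t_{0.025,46} = ±2.013
p-value ≈ 0.0003
Decision: reject H₀

Answer: t = -3.9126, reject H₀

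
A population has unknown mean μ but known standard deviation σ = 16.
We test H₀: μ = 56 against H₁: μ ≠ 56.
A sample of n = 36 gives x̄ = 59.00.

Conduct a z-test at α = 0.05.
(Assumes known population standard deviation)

Standard error: SE = σ/√n = 16/√36 = 2.6667
z-statistic: z = (x̄ - μ₀)/SE = (59.00 - 56)/2.6667 = 1.1250
Critical value: ±1.960
p-value = 0.2606
Decision: fail to reject H₀

Answer: z = 1.1250, fail to reject H₀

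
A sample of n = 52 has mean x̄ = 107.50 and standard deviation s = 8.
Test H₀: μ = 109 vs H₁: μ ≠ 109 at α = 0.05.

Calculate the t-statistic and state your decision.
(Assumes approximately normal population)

df = n - 1 = 51
SE = s/√n = 8/√52 = 1.1094
t = (x̄ - μ₀)/SE = (107.50 - 109)/1.1094 = -1.3521
Critical value: t_{0.025,51} = ±2.008
p-value ≈ 0.1823
Decision: fail to reject H₀

Answer: t = -1.3521, fail to reject H₀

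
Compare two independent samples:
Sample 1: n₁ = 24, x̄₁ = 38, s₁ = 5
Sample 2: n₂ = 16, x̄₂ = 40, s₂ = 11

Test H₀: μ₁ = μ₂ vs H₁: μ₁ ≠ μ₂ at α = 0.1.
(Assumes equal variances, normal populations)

Pooled variance: s²_p = [23×5² + 15×11²]/(38) = 62.8947
s_p = 7.9306
SE = s_p×√(1/n₁ + 1/n₂) = 7.9306×√(1/24 + 1/16) = 2.5596
t = (x̄₁ - x̄₂)/SE = (38 - 40)/2.5596 = -0.7814
df = 38, t-critical = ±1.686
Decision: fail to reject H₀

Answer: t = -0.7814, fail to reject H₀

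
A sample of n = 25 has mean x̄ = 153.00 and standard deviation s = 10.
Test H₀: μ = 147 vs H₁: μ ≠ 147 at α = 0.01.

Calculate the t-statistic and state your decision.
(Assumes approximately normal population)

df = n - 1 = 24
SE = s/√n = 10/√25 = 2.0000
t = (x̄ - μ₀)/SE = (153.00 - 147)/2.0000 = 3.0000
Critical value: t_{0.005,24} = ±2.797
p-value ≈ 0.0062
Decision: reject H₀

Answer: t = 3.0000, reject H₀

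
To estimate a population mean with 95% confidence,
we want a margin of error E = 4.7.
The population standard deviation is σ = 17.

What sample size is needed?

Answer: n = 51

Derivation:
z_0.025 = 1.960
n = (z×σ/E)² = (1.960×17/4.7)²
n = 50.2590
Round up: n = 51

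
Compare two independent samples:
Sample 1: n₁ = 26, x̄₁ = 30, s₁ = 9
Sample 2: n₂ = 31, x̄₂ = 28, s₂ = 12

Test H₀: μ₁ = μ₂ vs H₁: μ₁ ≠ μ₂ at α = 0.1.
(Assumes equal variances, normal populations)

Answer: t = 0.7002, fail to reject H₀

Derivation:
Pooled variance: s²_p = [25×9² + 30×12²]/(55) = 115.3636
s_p = 10.7407
SE = s_p×√(1/n₁ + 1/n₂) = 10.7407×√(1/26 + 1/31) = 2.8563
t = (x̄₁ - x̄₂)/SE = (30 - 28)/2.8563 = 0.7002
df = 55, t-critical = ±1.673
Decision: fail to reject H₀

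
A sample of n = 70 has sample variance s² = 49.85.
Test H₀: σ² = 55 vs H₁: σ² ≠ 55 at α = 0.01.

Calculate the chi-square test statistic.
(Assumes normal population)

Answer: χ² = 62.5391, fail to reject H₀

Derivation:
df = n - 1 = 69
χ² = (n-1)s²/σ₀² = 69×49.85/55 = 62.5391
Critical values: χ²_{0.995,69} = 42.494, χ²_{0.005,69} = 102.996
Rejection region: χ² < 42.494 or χ² > 102.996
Decision: fail to reject H₀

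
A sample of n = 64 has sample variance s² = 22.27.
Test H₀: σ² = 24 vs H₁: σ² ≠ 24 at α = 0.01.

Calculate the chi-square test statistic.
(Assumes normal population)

df = n - 1 = 63
χ² = (n-1)s²/σ₀² = 63×22.27/24 = 58.4588
Critical values: χ²_{0.995,63} = 37.838, χ²_{0.005,63} = 95.649
Rejection region: χ² < 37.838 or χ² > 95.649
Decision: fail to reject H₀

Answer: χ² = 58.4588, fail to reject H₀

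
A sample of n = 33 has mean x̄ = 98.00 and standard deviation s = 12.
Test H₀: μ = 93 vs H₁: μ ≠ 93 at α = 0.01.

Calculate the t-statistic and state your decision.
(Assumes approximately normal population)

Answer: t = 2.3936, fail to reject H₀

Derivation:
df = n - 1 = 32
SE = s/√n = 12/√33 = 2.0889
t = (x̄ - μ₀)/SE = (98.00 - 93)/2.0889 = 2.3936
Critical value: t_{0.005,32} = ±2.738
p-value ≈ 0.0227
Decision: fail to reject H₀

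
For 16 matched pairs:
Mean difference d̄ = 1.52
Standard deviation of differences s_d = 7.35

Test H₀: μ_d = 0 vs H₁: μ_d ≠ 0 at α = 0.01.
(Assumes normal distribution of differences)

Answer: t = 0.8272, fail to reject H₀

Derivation:
df = n - 1 = 15
SE = s_d/√n = 7.35/√16 = 1.8375
t = d̄/SE = 1.52/1.8375 = 0.8272
Critical value: t_{0.005,15} = ±2.947
p-value ≈ 0.4211
Decision: fail to reject H₀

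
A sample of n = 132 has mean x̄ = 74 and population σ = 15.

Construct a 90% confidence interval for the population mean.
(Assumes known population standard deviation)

Answer: (71.8523, 76.1477)

Derivation:
Confidence level: 90%, α = 0.1
z_0.05 = 1.645
SE = σ/√n = 15/√132 = 1.3056
Margin of error = 1.645 × 1.3056 = 2.1477
CI: x̄ ± margin = 74 ± 2.1477
CI: (71.8523, 76.1477)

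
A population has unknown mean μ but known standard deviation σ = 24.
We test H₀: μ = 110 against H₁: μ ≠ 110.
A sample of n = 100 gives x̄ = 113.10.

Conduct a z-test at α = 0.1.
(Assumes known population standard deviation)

Answer: z = 1.2917, fail to reject H₀

Derivation:
Standard error: SE = σ/√n = 24/√100 = 2.4000
z-statistic: z = (x̄ - μ₀)/SE = (113.10 - 110)/2.4000 = 1.2917
Critical value: ±1.645
p-value = 0.1965
Decision: fail to reject H₀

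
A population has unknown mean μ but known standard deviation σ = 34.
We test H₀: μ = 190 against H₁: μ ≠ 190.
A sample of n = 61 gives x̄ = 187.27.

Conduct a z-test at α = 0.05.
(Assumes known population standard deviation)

Answer: z = -0.6271, fail to reject H₀

Derivation:
Standard error: SE = σ/√n = 34/√61 = 4.3533
z-statistic: z = (x̄ - μ₀)/SE = (187.27 - 190)/4.3533 = -0.6271
Critical value: ±1.960
p-value = 0.5306
Decision: fail to reject H₀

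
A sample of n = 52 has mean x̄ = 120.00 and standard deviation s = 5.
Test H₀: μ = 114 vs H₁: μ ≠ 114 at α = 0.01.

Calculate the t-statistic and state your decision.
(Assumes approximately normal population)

df = n - 1 = 51
SE = s/√n = 5/√52 = 0.6934
t = (x̄ - μ₀)/SE = (120.00 - 114)/0.6934 = 8.6530
Critical value: t_{0.005,51} = ±2.676
p-value < 0.0001
Decision: reject H₀

Answer: t = 8.6530, reject H₀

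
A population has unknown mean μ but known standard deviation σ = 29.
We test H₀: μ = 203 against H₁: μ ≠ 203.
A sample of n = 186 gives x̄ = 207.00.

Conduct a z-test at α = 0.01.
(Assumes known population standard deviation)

Standard error: SE = σ/√n = 29/√186 = 2.1264
z-statistic: z = (x̄ - μ₀)/SE = (207.00 - 203)/2.1264 = 1.8811
Critical value: ±2.576
p-value = 0.0600
Decision: fail to reject H₀

Answer: z = 1.8811, fail to reject H₀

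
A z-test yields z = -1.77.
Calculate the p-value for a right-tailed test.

For z = -1.77:
p = P(Z > -1.77) = 1 - Φ(-1.77) = 0.9616

Answer: p-value ≈ 0.9616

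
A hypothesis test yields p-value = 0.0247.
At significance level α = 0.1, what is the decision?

Compare p-value to α:
0.0247 < 0.1
Decision: reject H₀

Answer: reject H₀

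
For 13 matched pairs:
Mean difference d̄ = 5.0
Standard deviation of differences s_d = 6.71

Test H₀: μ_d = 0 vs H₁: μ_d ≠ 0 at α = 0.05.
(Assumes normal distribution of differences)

Answer: t = 2.6867, reject H₀

Derivation:
df = n - 1 = 12
SE = s_d/√n = 6.71/√13 = 1.8610
t = d̄/SE = 5.0/1.8610 = 2.6867
Critical value: t_{0.025,12} = ±2.179
p-value ≈ 0.0198
Decision: reject H₀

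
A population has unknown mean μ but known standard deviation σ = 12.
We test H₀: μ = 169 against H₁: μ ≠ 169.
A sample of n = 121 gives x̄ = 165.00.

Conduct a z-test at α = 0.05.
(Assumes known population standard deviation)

Answer: z = -3.6667, reject H₀

Derivation:
Standard error: SE = σ/√n = 12/√121 = 1.0909
z-statistic: z = (x̄ - μ₀)/SE = (165.00 - 169)/1.0909 = -3.6667
Critical value: ±1.960
p-value = 0.0002
Decision: reject H₀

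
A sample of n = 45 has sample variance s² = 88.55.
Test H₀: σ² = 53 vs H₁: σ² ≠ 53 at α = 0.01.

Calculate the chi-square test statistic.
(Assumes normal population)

df = n - 1 = 44
χ² = (n-1)s²/σ₀² = 44×88.55/53 = 73.5132
Critical values: χ²_{0.995,44} = 23.584, χ²_{0.005,44} = 71.893
Rejection region: χ² < 23.584 or χ² > 71.893
Decision: reject H₀

Answer: χ² = 73.5132, reject H₀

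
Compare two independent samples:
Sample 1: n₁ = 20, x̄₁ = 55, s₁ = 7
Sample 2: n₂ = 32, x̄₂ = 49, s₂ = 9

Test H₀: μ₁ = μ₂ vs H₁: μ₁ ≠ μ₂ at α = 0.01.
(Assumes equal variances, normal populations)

Answer: t = 2.5370, fail to reject H₀

Derivation:
Pooled variance: s²_p = [19×7² + 31×9²]/(50) = 68.8400
s_p = 8.2970
SE = s_p×√(1/n₁ + 1/n₂) = 8.2970×√(1/20 + 1/32) = 2.3650
t = (x̄₁ - x̄₂)/SE = (55 - 49)/2.3650 = 2.5370
df = 50, t-critical = ±2.678
Decision: fail to reject H₀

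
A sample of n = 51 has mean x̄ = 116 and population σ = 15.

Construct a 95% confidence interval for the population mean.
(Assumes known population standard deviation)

Answer: (111.8832, 120.1168)

Derivation:
Confidence level: 95%, α = 0.05
z_0.025 = 1.960
SE = σ/√n = 15/√51 = 2.1004
Margin of error = 1.960 × 2.1004 = 4.1168
CI: x̄ ± margin = 116 ± 4.1168
CI: (111.8832, 120.1168)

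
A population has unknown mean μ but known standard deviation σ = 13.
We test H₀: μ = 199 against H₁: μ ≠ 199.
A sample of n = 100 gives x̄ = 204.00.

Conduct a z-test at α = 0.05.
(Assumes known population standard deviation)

Standard error: SE = σ/√n = 13/√100 = 1.3000
z-statistic: z = (x̄ - μ₀)/SE = (204.00 - 199)/1.3000 = 3.8462
Critical value: ±1.960
p-value = 0.0001
Decision: reject H₀

Answer: z = 3.8462, reject H₀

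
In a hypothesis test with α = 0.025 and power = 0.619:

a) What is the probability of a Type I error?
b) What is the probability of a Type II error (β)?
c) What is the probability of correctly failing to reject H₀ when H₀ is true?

a) Type I error probability = α = 0.025
b) Power = P(reject H₀ | H₁ true) = 1 - β = 0.619, so Type II error probability = β = 1 - Power = 0.381
c) P(fail to reject H₀ | H₀ true) = 1 - α = 0.975

Answer: a) 0.025, b) 0.381, c) 0.975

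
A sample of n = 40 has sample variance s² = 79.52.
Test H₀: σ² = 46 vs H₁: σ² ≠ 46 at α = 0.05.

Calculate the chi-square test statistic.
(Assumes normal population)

df = n - 1 = 39
χ² = (n-1)s²/σ₀² = 39×79.52/46 = 67.4191
Critical values: χ²_{0.975,39} = 23.654, χ²_{0.025,39} = 58.120
Rejection region: χ² < 23.654 or χ² > 58.120
Decision: reject H₀

Answer: χ² = 67.4191, reject H₀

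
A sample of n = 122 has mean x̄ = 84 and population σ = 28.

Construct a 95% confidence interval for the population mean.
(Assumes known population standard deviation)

Confidence level: 95%, α = 0.05
z_0.025 = 1.960
SE = σ/√n = 28/√122 = 2.5350
Margin of error = 1.960 × 2.5350 = 4.9686
CI: x̄ ± margin = 84 ± 4.9686
CI: (79.0314, 88.9686)

Answer: (79.0314, 88.9686)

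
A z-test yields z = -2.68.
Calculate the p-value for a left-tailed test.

For z = -2.68:
p = P(Z < -2.68) = Φ(-2.68) = 0.0037

Answer: p-value ≈ 0.0037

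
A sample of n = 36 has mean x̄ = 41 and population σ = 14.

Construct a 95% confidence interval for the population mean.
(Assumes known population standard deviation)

Answer: (36.4267, 45.5733)

Derivation:
Confidence level: 95%, α = 0.05
z_0.025 = 1.960
SE = σ/√n = 14/√36 = 2.3333
Margin of error = 1.960 × 2.3333 = 4.5733
CI: x̄ ± margin = 41 ± 4.5733
CI: (36.4267, 45.5733)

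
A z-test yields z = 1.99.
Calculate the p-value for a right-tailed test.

Answer: p-value ≈ 0.0233

Derivation:
For z = 1.99:
p = P(Z > 1.99) = 1 - Φ(1.99) = 0.0233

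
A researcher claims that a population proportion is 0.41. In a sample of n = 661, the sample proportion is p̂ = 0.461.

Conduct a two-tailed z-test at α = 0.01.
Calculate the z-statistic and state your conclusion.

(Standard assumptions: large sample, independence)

Answer: z = 2.6660, reject H₀

Derivation:
H₀: p = 0.41, H₁: p ≠ 0.41
Standard error: SE = √(p₀(1-p₀)/n) = √(0.41×0.59/661) = 0.019130
z-statistic: z = (p̂ - p₀)/SE = (0.461 - 0.41)/0.019130 = 2.6660
Critical value: z_0.005 = ±2.576
p-value = 0.0077
Decision: reject H₀ at α = 0.01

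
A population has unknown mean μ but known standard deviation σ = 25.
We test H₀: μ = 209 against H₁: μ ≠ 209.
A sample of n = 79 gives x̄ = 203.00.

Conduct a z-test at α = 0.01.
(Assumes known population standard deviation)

Standard error: SE = σ/√n = 25/√79 = 2.8127
z-statistic: z = (x̄ - μ₀)/SE = (203.00 - 209)/2.8127 = -2.1332
Critical value: ±2.576
p-value = 0.0329
Decision: fail to reject H₀

Answer: z = -2.1332, fail to reject H₀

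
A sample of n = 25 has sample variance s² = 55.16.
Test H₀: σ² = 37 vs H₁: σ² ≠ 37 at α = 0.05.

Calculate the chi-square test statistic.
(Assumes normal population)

Answer: χ² = 35.7795, fail to reject H₀

Derivation:
df = n - 1 = 24
χ² = (n-1)s²/σ₀² = 24×55.16/37 = 35.7795
Critical values: χ²_{0.975,24} = 12.401, χ²_{0.025,24} = 39.364
Rejection region: χ² < 12.401 or χ² > 39.364
Decision: fail to reject H₀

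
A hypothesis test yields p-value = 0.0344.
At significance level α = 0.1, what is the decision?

Answer: reject H₀

Derivation:
Compare p-value to α:
0.0344 < 0.1
Decision: reject H₀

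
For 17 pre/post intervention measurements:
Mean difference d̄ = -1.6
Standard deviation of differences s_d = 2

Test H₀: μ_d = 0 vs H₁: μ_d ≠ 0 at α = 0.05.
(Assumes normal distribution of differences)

Answer: t = -3.2983, reject H₀

Derivation:
df = n - 1 = 16
SE = s_d/√n = 2/√17 = 0.4851
t = d̄/SE = -1.6/0.4851 = -3.2983
Critical value: t_{0.025,16} = ±2.120
p-value ≈ 0.0045
Decision: reject H₀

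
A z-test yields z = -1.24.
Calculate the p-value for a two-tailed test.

Answer: p-value ≈ 0.2150

Derivation:
For z = -1.24:
p = 2×P(Z > |-1.24|) = 2×(1 - Φ(1.24)) = 0.2150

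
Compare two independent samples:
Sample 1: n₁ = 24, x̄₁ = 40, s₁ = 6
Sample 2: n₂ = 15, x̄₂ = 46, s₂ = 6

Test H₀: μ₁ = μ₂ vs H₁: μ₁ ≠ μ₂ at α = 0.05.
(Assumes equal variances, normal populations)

Pooled variance: s²_p = [23×6² + 14×6²]/(37) = 36.0000
s_p = 6.0000
SE = s_p×√(1/n₁ + 1/n₂) = 6.0000×√(1/24 + 1/15) = 1.9748
t = (x̄₁ - x̄₂)/SE = (40 - 46)/1.9748 = -3.0383
df = 37, t-critical = ±2.026
Decision: reject H₀

Answer: t = -3.0383, reject H₀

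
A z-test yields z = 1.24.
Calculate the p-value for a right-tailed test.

Answer: p-value ≈ 0.1075

Derivation:
For z = 1.24:
p = P(Z > 1.24) = 1 - Φ(1.24) = 0.1075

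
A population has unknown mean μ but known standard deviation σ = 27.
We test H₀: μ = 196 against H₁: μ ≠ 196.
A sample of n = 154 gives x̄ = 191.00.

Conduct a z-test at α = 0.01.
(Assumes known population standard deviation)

Answer: z = -2.2981, fail to reject H₀

Derivation:
Standard error: SE = σ/√n = 27/√154 = 2.1757
z-statistic: z = (x̄ - μ₀)/SE = (191.00 - 196)/2.1757 = -2.2981
Critical value: ±2.576
p-value = 0.0216
Decision: fail to reject H₀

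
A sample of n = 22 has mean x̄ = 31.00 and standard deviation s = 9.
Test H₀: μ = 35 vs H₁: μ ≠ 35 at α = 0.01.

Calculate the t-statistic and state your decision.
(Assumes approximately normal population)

df = n - 1 = 21
SE = s/√n = 9/√22 = 1.9188
t = (x̄ - μ₀)/SE = (31.00 - 35)/1.9188 = -2.0846
Critical value: t_{0.005,21} = ±2.831
p-value ≈ 0.0495
Decision: fail to reject H₀

Answer: t = -2.0846, fail to reject H₀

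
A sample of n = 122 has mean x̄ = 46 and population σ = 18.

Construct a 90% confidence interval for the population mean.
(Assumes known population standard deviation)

Confidence level: 90%, α = 0.1
z_0.05 = 1.645
SE = σ/√n = 18/√122 = 1.6296
Margin of error = 1.645 × 1.6296 = 2.6807
CI: x̄ ± margin = 46 ± 2.6807
CI: (43.3193, 48.6807)

Answer: (43.3193, 48.6807)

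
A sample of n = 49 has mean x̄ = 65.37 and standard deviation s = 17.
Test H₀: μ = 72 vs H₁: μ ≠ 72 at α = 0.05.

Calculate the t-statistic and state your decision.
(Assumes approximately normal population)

df = n - 1 = 48
SE = s/√n = 17/√49 = 2.4286
t = (x̄ - μ₀)/SE = (65.37 - 72)/2.4286 = -2.7300
Critical value: t_{0.025,48} = ±2.011
p-value ≈ 0.0088
Decision: reject H₀

Answer: t = -2.7300, reject H₀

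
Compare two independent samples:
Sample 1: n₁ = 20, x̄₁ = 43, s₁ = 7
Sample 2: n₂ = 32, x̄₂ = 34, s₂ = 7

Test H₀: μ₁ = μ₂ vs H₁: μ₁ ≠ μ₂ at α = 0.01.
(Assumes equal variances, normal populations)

Answer: t = 4.5106, reject H₀

Derivation:
Pooled variance: s²_p = [19×7² + 31×7²]/(50) = 49.0000
s_p = 7.0000
SE = s_p×√(1/n₁ + 1/n₂) = 7.0000×√(1/20 + 1/32) = 1.9953
t = (x̄₁ - x̄₂)/SE = (43 - 34)/1.9953 = 4.5106
df = 50, t-critical = ±2.678
Decision: reject H₀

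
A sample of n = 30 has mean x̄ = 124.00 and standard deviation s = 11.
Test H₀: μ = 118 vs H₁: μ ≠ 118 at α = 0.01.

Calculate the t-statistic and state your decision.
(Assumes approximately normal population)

Answer: t = 2.9876, reject H₀

Derivation:
df = n - 1 = 29
SE = s/√n = 11/√30 = 2.0083
t = (x̄ - μ₀)/SE = (124.00 - 118)/2.0083 = 2.9876
Critical value: t_{0.005,29} = ±2.756
p-value ≈ 0.0057
Decision: reject H₀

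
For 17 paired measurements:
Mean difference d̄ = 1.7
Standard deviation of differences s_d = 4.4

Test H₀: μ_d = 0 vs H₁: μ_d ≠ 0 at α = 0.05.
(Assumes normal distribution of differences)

df = n - 1 = 16
SE = s_d/√n = 4.4/√17 = 1.0672
t = d̄/SE = 1.7/1.0672 = 1.5930
Critical value: t_{0.025,16} = ±2.120
p-value ≈ 0.1307
Decision: fail to reject H₀

Answer: t = 1.5930, fail to reject H₀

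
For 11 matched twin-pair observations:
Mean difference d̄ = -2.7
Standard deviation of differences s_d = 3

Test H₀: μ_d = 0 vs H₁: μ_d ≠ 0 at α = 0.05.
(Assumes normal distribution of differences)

df = n - 1 = 10
SE = s_d/√n = 3/√11 = 0.9045
t = d̄/SE = -2.7/0.9045 = -2.9851
Critical value: t_{0.025,10} = ±2.228
p-value ≈ 0.0137
Decision: reject H₀

Answer: t = -2.9851, reject H₀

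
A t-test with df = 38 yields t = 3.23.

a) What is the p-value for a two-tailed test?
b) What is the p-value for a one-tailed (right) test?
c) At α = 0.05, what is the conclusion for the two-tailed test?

Using t-distribution with df = 38:
a) Two-tailed: p = 2×P(T > 3.23) = 0.0026
b) One-tailed: p = P(T > 3.23) = 0.0013
c) 0.0026 < 0.05, reject H₀

Answer: a) 0.0026, b) 0.0013, c) reject H₀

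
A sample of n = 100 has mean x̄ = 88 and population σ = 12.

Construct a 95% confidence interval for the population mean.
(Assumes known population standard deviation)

Confidence level: 95%, α = 0.05
z_0.025 = 1.960
SE = σ/√n = 12/√100 = 1.2000
Margin of error = 1.960 × 1.2000 = 2.3520
CI: x̄ ± margin = 88 ± 2.3520
CI: (85.6480, 90.3520)

Answer: (85.6480, 90.3520)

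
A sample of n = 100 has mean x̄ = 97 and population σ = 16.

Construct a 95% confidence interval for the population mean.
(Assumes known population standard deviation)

Confidence level: 95%, α = 0.05
z_0.025 = 1.960
SE = σ/√n = 16/√100 = 1.6000
Margin of error = 1.960 × 1.6000 = 3.1360
CI: x̄ ± margin = 97 ± 3.1360
CI: (93.8640, 100.1360)

Answer: (93.8640, 100.1360)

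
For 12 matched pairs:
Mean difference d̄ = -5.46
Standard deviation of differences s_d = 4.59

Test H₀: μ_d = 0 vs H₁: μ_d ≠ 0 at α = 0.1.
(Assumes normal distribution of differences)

Answer: t = -4.1208, reject H₀

Derivation:
df = n - 1 = 11
SE = s_d/√n = 4.59/√12 = 1.3250
t = d̄/SE = -5.46/1.3250 = -4.1208
Critical value: t_{0.05,11} = ±1.796
p-value ≈ 0.0017
Decision: reject H₀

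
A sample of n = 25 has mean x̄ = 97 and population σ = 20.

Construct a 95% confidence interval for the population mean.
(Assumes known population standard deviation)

Answer: (89.1600, 104.8400)

Derivation:
Confidence level: 95%, α = 0.05
z_0.025 = 1.960
SE = σ/√n = 20/√25 = 4.0000
Margin of error = 1.960 × 4.0000 = 7.8400
CI: x̄ ± margin = 97 ± 7.8400
CI: (89.1600, 104.8400)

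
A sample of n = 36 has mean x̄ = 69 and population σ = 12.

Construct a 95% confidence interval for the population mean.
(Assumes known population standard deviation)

Answer: (65.0800, 72.9200)

Derivation:
Confidence level: 95%, α = 0.05
z_0.025 = 1.960
SE = σ/√n = 12/√36 = 2.0000
Margin of error = 1.960 × 2.0000 = 3.9200
CI: x̄ ± margin = 69 ± 3.9200
CI: (65.0800, 72.9200)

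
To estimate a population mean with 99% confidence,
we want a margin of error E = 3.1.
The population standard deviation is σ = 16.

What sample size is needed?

z_0.005 = 2.576
n = (z×σ/E)² = (2.576×16/3.1)²
n = 176.7699
Round up: n = 177

Answer: n = 177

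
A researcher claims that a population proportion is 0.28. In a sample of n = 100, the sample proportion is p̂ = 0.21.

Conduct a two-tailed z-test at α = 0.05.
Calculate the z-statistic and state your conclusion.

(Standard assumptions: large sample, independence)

H₀: p = 0.28, H₁: p ≠ 0.28
Standard error: SE = √(p₀(1-p₀)/n) = √(0.28×0.72/100) = 0.044900
z-statistic: z = (p̂ - p₀)/SE = (0.21 - 0.28)/0.044900 = -1.5590
Critical value: z_0.025 = ±1.960
p-value = 0.1190
Decision: fail to reject H₀ at α = 0.05

Answer: z = -1.5590, fail to reject H₀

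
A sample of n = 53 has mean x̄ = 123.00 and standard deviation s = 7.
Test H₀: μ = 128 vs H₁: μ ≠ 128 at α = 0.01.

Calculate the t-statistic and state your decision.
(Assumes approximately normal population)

df = n - 1 = 52
SE = s/√n = 7/√53 = 0.9615
t = (x̄ - μ₀)/SE = (123.00 - 128)/0.9615 = -5.2002
Critical value: t_{0.005,52} = ±2.674
p-value < 0.0001
Decision: reject H₀

Answer: t = -5.2002, reject H₀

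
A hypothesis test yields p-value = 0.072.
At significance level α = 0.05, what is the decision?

Answer: fail to reject H₀

Derivation:
Compare p-value to α:
0.072 ≥ 0.05
Decision: fail to reject H₀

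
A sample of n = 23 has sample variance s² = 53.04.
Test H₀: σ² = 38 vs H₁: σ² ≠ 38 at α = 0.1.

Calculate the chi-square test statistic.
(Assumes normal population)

df = n - 1 = 22
χ² = (n-1)s²/σ₀² = 22×53.04/38 = 30.7074
Critical values: χ²_{0.95,22} = 12.338, χ²_{0.05,22} = 33.924
Rejection region: χ² < 12.338 or χ² > 33.924
Decision: fail to reject H₀

Answer: χ² = 30.7074, fail to reject H₀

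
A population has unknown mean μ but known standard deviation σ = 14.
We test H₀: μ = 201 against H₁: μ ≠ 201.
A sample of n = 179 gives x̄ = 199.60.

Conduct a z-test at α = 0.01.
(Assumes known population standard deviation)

Standard error: SE = σ/√n = 14/√179 = 1.0464
z-statistic: z = (x̄ - μ₀)/SE = (199.60 - 201)/1.0464 = -1.3379
Critical value: ±2.576
p-value = 0.1809
Decision: fail to reject H₀

Answer: z = -1.3379, fail to reject H₀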